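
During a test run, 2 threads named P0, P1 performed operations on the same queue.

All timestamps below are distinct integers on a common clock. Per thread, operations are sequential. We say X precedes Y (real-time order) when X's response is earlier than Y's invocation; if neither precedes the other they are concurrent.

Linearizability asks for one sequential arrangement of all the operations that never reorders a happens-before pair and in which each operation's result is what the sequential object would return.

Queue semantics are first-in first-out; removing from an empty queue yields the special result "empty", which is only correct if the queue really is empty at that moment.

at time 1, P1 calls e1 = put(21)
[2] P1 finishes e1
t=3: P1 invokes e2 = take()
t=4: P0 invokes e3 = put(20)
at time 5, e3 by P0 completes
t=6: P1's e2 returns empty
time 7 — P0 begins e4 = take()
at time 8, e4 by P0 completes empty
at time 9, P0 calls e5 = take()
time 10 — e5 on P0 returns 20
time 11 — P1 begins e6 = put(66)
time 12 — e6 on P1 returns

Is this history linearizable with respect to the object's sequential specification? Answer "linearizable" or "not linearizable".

not linearizable

already the first 6 events (up to e2's response at time 6) admit no linearization; the first 5 still do
every one of the 2 real-time-consistent orders over 3 completed queue ops fails the sequential spec
sample order e1, e2, e3 stalls at step 2 — e2 take() → empty has no legal effect
sample order e1, e3, e2 stalls at step 3 — e2 take() → empty has no legal effect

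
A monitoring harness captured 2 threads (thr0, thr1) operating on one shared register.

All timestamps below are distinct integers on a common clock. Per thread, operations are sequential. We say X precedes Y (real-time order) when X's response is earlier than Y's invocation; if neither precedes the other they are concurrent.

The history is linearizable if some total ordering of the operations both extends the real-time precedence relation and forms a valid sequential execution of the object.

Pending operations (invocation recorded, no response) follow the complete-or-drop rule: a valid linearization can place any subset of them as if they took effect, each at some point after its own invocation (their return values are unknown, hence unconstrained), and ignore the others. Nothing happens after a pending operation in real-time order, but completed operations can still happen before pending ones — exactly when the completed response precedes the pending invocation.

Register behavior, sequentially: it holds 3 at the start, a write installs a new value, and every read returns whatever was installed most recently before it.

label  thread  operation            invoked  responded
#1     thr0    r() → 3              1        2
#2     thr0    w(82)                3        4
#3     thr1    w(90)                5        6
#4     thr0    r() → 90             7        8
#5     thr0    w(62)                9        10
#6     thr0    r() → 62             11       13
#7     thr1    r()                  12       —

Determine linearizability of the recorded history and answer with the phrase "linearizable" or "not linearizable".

linearizable

one valid linearization: #1, #2, #3, #4, #5, #6
step 1: #1 r() → 3 — value 3
step 2: #2 w(82) — value 82
step 3: #3 w(90) — value 90
step 4: #4 r() → 90 — value 90
step 5: #5 w(62) — value 62
step 6: #6 r() → 62 — value 62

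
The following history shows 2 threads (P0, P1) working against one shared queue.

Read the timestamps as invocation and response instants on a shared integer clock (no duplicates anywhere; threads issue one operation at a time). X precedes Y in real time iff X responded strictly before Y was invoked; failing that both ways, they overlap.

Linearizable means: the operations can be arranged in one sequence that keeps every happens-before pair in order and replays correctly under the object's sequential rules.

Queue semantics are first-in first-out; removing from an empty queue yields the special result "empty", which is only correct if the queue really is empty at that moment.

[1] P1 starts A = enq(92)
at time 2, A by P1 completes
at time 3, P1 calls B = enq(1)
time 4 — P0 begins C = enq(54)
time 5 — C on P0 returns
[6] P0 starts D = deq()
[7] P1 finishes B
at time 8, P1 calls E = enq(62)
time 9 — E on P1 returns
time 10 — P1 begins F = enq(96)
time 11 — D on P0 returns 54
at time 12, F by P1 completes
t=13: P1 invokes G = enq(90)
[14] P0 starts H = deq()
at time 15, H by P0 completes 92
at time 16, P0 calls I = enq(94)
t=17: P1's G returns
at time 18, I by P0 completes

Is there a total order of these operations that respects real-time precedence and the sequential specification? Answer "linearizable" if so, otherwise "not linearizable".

not linearizable

prefix check: 1..10 passes, 1..11 fails once D's time-11 response joins
5 orders of the 5 completed queue ops respect real time; none is legal
completion choices over the 1 pending operation (F) were checked; none helps
one such order, A, B, C, D, E (pending dropped), breaks at step 4 where D deq() → 54 is illegal
one such order, A, B, C, E, D (pending dropped), breaks at step 5 where D deq() → 54 is illegal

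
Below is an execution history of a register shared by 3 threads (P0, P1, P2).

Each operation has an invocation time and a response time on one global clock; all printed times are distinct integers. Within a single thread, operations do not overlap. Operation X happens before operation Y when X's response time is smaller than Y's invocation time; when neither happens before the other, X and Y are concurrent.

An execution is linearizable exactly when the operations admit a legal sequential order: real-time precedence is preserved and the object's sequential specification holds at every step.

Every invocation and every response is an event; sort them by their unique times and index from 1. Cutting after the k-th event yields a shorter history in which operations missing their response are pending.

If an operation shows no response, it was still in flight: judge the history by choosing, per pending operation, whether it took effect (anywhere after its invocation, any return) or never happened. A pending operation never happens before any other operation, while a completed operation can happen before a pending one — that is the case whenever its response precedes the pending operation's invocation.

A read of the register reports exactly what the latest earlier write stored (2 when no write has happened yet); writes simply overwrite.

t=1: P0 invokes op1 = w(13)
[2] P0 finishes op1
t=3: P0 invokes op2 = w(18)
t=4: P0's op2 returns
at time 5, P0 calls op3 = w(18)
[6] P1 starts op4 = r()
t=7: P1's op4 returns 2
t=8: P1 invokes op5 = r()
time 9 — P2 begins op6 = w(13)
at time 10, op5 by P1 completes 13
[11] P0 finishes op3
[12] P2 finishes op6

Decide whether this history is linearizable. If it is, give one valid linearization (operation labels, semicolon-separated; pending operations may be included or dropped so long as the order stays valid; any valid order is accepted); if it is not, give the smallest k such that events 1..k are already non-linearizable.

prefix check: 1..6 passes, 1..7 fails once op4's time-7 response joins
the sole real-time-consistent order of 3 completed operations fails the register replay
no escape via the 1 pending operation (op3): every completion choice fails
e.g. op1, op2, op4 (pending dropped): illegal at step 3, since op4 r() → 2 cannot apply there

not linearizable — minimal violating prefix: 7 events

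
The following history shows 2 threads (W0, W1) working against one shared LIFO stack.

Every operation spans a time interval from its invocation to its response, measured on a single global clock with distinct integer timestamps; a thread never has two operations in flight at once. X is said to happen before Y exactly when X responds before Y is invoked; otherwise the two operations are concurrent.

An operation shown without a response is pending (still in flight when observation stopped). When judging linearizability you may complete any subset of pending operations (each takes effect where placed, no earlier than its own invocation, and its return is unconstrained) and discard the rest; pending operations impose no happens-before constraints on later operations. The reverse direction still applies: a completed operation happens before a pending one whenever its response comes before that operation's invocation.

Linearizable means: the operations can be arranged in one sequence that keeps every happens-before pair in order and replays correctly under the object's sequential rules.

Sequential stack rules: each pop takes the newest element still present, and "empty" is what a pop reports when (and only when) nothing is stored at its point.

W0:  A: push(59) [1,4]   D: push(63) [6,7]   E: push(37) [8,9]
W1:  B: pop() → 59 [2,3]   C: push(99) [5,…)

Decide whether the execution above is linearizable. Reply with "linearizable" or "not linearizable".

witness order: A, B, C, D, E
step 1: A push(59) — stack <59>
step 2: B pop() → 59 — stack <>
step 3: C push(99) (pending, included) — stack <99>
step 4: D push(63) — stack <99,63>
step 5: E push(37) — stack <99,63,37>

linearizable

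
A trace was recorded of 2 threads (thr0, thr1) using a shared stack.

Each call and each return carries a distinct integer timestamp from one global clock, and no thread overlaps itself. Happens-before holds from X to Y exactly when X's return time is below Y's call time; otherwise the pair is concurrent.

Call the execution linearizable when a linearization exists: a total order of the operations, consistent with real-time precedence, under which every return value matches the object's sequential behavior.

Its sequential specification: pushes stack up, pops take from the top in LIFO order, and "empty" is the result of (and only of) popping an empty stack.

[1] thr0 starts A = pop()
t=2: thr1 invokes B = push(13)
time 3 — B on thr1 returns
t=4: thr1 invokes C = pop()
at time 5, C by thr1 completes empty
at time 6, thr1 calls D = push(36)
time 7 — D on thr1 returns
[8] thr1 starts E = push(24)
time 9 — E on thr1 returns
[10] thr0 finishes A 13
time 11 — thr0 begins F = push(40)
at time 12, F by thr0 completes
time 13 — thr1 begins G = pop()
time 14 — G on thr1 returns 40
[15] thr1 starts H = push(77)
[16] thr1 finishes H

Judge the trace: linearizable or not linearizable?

a witness: B, A, C, D, E, F, G, H
1. B push(13), leaving stack <13>
2. A pop() → 13, leaving stack <>
3. C pop() → empty, leaving stack <>
4. D push(36), leaving stack <36>
5. E push(24), leaving stack <36,24>
6. F push(40), leaving stack <36,24,40>
7. G pop() → 40, leaving stack <36,24>
8. H push(77), leaving stack <36,24,77>

linearizable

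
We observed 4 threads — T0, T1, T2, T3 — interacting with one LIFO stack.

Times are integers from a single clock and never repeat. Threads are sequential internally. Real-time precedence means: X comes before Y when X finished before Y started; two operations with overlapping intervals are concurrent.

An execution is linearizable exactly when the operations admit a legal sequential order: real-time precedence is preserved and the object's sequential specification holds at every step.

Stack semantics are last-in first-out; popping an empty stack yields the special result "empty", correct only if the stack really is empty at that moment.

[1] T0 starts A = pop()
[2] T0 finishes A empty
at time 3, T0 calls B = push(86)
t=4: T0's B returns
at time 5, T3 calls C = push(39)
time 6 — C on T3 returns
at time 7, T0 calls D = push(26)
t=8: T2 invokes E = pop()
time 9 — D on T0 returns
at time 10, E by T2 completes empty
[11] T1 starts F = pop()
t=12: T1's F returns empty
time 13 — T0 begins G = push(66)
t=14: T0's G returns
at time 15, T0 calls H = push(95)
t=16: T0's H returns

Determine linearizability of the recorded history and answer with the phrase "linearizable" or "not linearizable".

cut after 9 events: linearizable; cut after 10 events (E responds, time 10): not linearizable
checked exhaustively: 2 real-time-consistent orders of 5 completed operations, zero legal LIFO stack replays
one such order, A, B, C, D, E, breaks at step 5 where E pop() → empty is illegal
one such order, A, B, C, E, D, breaks at step 4 where E pop() → empty is illegal

not linearizable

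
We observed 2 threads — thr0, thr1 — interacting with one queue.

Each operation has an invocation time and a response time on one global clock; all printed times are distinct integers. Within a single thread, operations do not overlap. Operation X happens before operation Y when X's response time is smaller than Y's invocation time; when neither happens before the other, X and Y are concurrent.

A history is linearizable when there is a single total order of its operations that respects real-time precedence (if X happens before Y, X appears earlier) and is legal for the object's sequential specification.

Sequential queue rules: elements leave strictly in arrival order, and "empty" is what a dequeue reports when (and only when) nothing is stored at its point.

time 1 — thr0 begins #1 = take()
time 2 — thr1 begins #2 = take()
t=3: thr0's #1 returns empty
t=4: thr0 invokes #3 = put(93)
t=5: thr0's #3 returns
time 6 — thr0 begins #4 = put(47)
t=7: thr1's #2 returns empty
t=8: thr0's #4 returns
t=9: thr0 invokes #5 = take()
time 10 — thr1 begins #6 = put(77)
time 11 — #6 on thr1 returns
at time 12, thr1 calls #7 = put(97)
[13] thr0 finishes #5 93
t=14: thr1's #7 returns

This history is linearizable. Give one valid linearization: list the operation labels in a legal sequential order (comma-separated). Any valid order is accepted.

1. #1 take() → empty, leaving queue <>
2. #2 take() → empty, leaving queue <>
3. #3 put(93), leaving queue <93>
4. #4 put(47), leaving queue <93,47>
5. #5 take() → 93, leaving queue <47>
6. #6 put(77), leaving queue <47,77>
7. #7 put(97), leaving queue <47,77,97>

#1, #2, #3, #4, #5, #6, #7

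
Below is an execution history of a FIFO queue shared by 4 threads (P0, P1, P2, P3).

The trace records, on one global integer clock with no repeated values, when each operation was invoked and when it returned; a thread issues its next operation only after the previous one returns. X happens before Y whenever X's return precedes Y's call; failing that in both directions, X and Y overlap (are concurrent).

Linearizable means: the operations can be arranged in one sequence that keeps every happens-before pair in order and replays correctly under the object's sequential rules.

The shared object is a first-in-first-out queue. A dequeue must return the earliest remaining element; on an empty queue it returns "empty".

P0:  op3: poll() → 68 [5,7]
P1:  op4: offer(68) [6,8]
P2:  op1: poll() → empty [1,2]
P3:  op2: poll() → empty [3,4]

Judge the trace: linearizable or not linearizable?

linearizable

a witness: op1, op2, op4, op3
step 1: op1 poll() → empty — queue <>
step 2: op2 poll() → empty — queue <>
step 3: op4 offer(68) — queue <68>
step 4: op3 poll() → 68 — queue <>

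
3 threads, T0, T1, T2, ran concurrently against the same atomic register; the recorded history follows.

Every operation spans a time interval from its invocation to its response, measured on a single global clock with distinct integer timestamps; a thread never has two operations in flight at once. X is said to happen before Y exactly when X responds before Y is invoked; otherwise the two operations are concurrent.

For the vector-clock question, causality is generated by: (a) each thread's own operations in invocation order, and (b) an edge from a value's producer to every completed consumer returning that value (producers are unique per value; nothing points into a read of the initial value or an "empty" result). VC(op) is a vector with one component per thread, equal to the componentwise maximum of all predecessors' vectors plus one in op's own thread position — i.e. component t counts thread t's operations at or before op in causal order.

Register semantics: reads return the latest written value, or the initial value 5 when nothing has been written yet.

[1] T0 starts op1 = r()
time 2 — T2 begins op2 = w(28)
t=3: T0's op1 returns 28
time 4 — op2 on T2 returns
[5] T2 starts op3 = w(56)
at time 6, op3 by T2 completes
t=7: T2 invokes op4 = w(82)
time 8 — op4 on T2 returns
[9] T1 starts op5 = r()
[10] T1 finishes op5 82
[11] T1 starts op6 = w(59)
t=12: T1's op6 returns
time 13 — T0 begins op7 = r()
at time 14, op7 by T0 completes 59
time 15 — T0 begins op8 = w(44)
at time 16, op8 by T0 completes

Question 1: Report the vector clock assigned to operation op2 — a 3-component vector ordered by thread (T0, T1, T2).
root op op2, invoked 2: fresh clock plus T2's own tick → (0, 0, 1)
VC(op3, invoked at 5): max of VC(op2)=(0, 0, 1), then +1 on thread T2 → (0, 0, 2)
VC(op1, invoked at 1): max of VC(op2)=(0, 0, 1), then +1 on thread T0 → (1, 0, 1)
VC(op4, invoked at 7): max of VC(op3)=(0, 0, 2), then +1 on thread T2 → (0, 0, 3)
VC(op5, invoked at 9): max of VC(op4)=(0, 0, 3), then +1 on thread T1 → (0, 1, 3)
VC(op6, invoked at 11): max of VC(op5)=(0, 1, 3), then +1 on thread T1 → (0, 2, 3)
VC(op7, invoked at 13): max of VC(op1)=(1, 0, 1), VC(op6)=(0, 2, 3), then +1 on thread T0 → (2, 2, 3)
VC(op8, invoked at 15): max of VC(op7)=(2, 2, 3), then +1 on thread T0 → (3, 2, 3)
target: VC(op2) = (0, 0, 1)

(0, 0, 1)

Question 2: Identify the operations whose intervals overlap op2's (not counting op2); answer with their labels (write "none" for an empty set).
op2 spans [2,4]; an op avoiding the whole window 2..4 is ordered, any other is concurrent
op1 [1,3]: concurrent
op3 [5,6]: after
op4 [7,8]: after
op5 [9,10]: after
op6 [11,12]: after
op7 [13,14]: after
op8 [15,16]: after

op1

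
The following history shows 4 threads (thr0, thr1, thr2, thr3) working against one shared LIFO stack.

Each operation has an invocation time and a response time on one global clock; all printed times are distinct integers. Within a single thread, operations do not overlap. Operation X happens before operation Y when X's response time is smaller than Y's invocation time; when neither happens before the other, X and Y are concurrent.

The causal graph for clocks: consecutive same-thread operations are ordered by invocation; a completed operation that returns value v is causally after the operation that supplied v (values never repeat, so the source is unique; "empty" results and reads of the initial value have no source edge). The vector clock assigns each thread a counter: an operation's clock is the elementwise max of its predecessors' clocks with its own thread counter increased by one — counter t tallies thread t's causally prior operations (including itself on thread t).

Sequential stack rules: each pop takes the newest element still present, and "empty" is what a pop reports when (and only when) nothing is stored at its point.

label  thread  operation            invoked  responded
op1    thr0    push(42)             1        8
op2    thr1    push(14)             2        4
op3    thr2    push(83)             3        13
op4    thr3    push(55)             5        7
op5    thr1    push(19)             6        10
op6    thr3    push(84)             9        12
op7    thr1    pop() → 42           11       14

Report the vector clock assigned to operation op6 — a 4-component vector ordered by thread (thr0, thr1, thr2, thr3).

(0, 0, 0, 2)

VC(op4, invoked at 5): no causal predecessors; +1 on thr3 → (0, 0, 0, 1)
VC(op3, invoked at 3): no causal predecessors; +1 on thr2 → (0, 0, 1, 0)
VC(op2, invoked at 2): no causal predecessors; +1 on thr1 → (0, 1, 0, 0)
VC(op1, invoked at 1): no causal predecessors; +1 on thr0 → (1, 0, 0, 0)
from VC(op4)=(0, 0, 0, 1), op6 (invoked 9) maxes components and bumps thr3 → (0, 0, 0, 2)
from VC(op2)=(0, 1, 0, 0), op5 (invoked 6) maxes components and bumps thr1 → (0, 2, 0, 0)
from VC(op1)=(1, 0, 0, 0), VC(op5)=(0, 2, 0, 0), op7 (invoked 11) maxes components and bumps thr1 → (1, 3, 0, 0)
target: VC(op6) = (0, 0, 0, 2)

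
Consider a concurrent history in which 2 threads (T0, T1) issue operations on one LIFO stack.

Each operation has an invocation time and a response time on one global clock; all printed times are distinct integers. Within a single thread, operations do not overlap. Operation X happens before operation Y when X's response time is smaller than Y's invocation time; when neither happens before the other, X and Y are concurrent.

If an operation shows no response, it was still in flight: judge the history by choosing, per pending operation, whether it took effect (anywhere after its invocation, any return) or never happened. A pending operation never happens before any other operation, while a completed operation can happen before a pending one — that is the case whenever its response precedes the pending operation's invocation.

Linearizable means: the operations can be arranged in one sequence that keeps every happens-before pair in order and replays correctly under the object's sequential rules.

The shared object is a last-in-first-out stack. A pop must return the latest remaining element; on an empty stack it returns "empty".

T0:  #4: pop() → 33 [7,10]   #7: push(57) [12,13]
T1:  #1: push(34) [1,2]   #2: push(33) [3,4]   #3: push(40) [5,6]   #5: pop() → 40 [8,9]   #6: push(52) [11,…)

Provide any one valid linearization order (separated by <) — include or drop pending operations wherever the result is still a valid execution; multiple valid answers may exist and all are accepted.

#1 < #2 < #3 < #5 < #4 < #6 < #7

1. #1 push(34), leaving stack <34>
2. #2 push(33), leaving stack <34,33>
3. #3 push(40), leaving stack <34,33,40>
4. #5 pop() → 40, leaving stack <34,33>
5. #4 pop() → 33, leaving stack <34>
6. #6 push(52) (pending, included), leaving stack <34,52>
7. #7 push(57), leaving stack <34,52,57>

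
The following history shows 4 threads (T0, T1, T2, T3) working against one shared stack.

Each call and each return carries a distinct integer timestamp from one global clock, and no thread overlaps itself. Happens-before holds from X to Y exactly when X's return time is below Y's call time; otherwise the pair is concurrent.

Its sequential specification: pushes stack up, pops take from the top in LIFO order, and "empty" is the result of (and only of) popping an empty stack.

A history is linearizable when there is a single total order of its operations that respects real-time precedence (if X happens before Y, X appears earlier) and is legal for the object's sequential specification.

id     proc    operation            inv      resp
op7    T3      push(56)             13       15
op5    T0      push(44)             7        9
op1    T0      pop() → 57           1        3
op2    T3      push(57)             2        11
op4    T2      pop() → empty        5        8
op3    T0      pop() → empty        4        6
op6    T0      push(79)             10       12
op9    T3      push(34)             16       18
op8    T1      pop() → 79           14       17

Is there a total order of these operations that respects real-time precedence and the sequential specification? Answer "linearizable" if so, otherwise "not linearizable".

linearizable

one valid linearization: op2, op1, op3, op4, op5, op6, op8, op7, op9
1. op2 push(57), leaving stack <57>
2. op1 pop() → 57, leaving stack <>
3. op3 pop() → empty, leaving stack <>
4. op4 pop() → empty, leaving stack <>
5. op5 push(44), leaving stack <44>
6. op6 push(79), leaving stack <44,79>
7. op8 pop() → 79, leaving stack <44>
8. op7 push(56), leaving stack <44,56>
9. op9 push(34), leaving stack <44,56,34>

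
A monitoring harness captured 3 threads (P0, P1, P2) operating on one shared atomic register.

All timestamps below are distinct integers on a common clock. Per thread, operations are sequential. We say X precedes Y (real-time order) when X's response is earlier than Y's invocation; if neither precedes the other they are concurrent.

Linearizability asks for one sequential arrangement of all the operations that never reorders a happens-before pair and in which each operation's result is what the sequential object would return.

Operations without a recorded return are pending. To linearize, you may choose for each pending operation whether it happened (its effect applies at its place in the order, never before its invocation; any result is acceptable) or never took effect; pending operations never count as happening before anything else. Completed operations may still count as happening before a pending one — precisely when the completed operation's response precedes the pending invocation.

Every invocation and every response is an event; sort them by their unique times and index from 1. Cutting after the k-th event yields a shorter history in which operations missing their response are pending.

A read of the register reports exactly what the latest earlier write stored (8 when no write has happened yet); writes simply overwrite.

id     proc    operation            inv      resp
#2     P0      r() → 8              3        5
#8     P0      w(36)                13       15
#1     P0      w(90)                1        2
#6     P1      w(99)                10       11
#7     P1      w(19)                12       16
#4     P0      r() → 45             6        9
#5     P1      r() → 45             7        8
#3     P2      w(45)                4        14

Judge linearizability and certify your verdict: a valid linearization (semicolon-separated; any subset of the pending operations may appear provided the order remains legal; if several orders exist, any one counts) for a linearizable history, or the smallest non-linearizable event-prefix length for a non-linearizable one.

not linearizable — minimal violating prefix: 5 events

the violation lands at event 5, #2's response at time 5: events 1..4 linearize, events 1..5 do not
one real-time candidate order over the 2 completed operations — the atomic register replay rejects it
no escape via the 1 pending operation (#3): every completion choice fails
one such order, #1, #2 (pending dropped), breaks at step 2 where #2 r() → 8 is illegal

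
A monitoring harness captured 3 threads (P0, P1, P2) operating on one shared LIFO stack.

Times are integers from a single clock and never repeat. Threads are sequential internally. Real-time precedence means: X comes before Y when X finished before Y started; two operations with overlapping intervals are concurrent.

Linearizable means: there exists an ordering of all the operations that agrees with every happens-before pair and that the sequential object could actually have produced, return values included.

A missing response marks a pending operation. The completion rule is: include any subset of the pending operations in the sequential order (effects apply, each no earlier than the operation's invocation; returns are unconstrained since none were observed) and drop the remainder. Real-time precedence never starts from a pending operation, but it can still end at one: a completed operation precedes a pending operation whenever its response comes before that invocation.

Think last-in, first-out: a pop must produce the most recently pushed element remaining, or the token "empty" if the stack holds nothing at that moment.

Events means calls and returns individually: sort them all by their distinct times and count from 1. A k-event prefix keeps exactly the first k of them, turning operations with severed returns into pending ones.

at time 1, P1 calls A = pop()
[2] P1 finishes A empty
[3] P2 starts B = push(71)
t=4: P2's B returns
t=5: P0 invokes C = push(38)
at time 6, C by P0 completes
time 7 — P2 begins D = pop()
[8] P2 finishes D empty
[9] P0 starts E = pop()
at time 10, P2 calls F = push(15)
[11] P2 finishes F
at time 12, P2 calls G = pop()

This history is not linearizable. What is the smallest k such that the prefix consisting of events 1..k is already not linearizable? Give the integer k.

8

a valid linearization of events 1..7 exists, for instance A, B, C:
after step 1 (A pop() → empty): stack <>
after step 2 (B push(71)): stack <71>
after step 3 (C push(38)): stack <71,38>
with event 8 included (D responding at time 8), all real-time-consistent orders fail
sample order A, B, C, D stalls at step 4 — D pop() → empty has no legal effect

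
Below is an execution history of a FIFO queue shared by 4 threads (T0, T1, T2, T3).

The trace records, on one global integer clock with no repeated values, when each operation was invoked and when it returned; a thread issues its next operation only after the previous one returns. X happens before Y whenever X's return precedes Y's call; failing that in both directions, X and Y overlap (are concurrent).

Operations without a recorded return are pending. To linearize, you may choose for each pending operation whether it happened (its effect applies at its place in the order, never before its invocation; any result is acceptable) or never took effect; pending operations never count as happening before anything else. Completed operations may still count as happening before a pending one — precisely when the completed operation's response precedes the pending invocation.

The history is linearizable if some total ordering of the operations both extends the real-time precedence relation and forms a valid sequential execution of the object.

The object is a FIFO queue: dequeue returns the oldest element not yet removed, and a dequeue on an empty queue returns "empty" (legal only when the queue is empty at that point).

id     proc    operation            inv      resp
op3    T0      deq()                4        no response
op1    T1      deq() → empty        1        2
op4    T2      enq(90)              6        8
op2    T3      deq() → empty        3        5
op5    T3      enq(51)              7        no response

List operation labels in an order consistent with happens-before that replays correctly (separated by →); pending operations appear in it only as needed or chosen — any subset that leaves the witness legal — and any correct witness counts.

1. op1 deq() → empty, leaving queue <>
2. op2 deq() → empty, leaving queue <>
3. op3 deq() (pending, included), leaving queue <>
4. op4 enq(90), leaving queue <90>

op1 → op2 → op3 → op4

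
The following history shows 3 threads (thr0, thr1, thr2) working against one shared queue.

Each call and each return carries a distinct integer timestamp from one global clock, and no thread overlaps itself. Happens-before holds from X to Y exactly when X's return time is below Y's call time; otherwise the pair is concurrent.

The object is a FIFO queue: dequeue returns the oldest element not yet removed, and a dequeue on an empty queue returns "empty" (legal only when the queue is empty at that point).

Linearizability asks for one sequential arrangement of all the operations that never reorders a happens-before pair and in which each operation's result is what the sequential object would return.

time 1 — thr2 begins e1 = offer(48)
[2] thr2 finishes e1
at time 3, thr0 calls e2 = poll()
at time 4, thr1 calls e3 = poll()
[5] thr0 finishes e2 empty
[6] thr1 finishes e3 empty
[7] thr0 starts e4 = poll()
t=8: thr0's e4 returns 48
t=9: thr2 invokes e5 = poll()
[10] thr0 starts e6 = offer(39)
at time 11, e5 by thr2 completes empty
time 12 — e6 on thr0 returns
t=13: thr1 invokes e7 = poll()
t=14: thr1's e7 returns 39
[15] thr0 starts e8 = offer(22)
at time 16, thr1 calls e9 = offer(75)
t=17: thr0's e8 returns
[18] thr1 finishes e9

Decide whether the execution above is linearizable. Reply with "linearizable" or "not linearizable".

not linearizable

prefix check: 1..5 passes, 1..6 fails once e3's time-6 response joins
3 completed operations, 2 real-time-consistent orders — every queue replay fails
sample order e1, e2, e3 stalls at step 2 — e2 poll() → empty has no legal effect
sample order e1, e3, e2 stalls at step 2 — e3 poll() → empty has no legal effect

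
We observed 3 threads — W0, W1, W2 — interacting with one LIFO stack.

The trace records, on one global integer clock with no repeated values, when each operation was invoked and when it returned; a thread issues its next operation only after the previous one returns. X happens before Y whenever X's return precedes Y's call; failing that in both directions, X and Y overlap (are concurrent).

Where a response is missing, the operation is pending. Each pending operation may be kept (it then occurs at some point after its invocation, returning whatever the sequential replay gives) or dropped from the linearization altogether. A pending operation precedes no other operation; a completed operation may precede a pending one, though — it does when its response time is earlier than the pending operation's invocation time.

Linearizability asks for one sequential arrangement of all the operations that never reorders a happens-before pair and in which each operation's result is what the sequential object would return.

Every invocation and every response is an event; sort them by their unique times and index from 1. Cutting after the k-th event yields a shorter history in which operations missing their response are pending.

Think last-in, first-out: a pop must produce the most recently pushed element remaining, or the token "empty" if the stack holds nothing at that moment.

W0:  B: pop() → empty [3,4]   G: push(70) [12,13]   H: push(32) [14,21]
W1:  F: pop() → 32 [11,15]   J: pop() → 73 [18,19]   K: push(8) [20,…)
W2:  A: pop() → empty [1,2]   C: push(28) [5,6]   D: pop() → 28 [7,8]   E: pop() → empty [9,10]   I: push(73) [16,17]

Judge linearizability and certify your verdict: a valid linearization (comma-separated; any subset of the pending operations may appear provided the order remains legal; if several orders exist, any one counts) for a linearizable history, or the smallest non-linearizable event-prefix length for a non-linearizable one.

linearizable — witness: A, B, C, D, E, G, H, F, I, J

after step 1 (A pop() → empty): stack <>
after step 2 (B pop() → empty): stack <>
after step 3 (C push(28)): stack <28>
after step 4 (D pop() → 28): stack <>
after step 5 (E pop() → empty): stack <>
after step 6 (G push(70)): stack <70>
after step 7 (H push(32)): stack <70,32>
after step 8 (F pop() → 32): stack <70>
after step 9 (I push(73)): stack <70,73>
after step 10 (J pop() → 73): stack <70>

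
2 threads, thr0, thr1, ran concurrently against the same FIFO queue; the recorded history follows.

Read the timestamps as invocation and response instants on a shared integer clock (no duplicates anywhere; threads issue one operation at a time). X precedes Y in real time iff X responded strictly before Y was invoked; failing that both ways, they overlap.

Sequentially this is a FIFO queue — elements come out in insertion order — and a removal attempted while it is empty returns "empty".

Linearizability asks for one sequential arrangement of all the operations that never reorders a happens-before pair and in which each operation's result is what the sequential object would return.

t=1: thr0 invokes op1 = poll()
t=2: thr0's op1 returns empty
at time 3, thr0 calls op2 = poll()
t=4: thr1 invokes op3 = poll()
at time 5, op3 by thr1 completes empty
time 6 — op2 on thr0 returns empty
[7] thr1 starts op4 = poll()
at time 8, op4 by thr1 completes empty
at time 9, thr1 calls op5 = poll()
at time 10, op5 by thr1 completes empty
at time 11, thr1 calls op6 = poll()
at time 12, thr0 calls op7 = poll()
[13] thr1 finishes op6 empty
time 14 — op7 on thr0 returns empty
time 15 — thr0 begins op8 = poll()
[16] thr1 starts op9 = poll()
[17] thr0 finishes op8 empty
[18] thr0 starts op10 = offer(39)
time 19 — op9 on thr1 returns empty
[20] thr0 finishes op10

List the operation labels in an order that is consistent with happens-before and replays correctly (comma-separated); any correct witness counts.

step 1: op1 poll() → empty — queue <>
step 2: op2 poll() → empty — queue <>
step 3: op3 poll() → empty — queue <>
step 4: op4 poll() → empty — queue <>
step 5: op5 poll() → empty — queue <>
step 6: op6 poll() → empty — queue <>
step 7: op7 poll() → empty — queue <>
step 8: op8 poll() → empty — queue <>
step 9: op9 poll() → empty — queue <>
step 10: op10 offer(39) — queue <39>

op1, op2, op3, op4, op5, op6, op7, op8, op9, op10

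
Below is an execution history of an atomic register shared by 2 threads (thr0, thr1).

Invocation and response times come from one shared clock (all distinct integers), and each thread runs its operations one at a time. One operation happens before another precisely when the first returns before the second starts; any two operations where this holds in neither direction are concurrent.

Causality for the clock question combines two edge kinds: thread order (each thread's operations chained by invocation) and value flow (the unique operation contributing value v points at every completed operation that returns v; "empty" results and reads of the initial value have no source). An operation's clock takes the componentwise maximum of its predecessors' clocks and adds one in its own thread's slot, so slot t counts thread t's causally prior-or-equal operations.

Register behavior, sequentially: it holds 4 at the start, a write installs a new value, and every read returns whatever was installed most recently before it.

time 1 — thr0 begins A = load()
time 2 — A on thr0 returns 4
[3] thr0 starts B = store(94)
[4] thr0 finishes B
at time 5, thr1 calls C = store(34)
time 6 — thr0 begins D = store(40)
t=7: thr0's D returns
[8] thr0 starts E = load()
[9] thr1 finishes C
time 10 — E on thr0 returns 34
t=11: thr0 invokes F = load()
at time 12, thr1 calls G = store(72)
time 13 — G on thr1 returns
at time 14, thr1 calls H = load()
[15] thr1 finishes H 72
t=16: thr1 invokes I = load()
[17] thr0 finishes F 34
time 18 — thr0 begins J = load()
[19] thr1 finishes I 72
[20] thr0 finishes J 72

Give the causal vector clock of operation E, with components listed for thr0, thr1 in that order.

invoked at 5, C has no predecessors; its own thr1 bump gives (0, 1)
invoked at 1, A has no predecessors; its own thr0 bump gives (1, 0)
invoked at 12, G merges VC(C)=(0, 1) and bumps thr1's slot → (0, 2)
invoked at 3, B merges VC(A)=(1, 0) and bumps thr0's slot → (2, 0)
invoked at 14, H merges VC(G)=(0, 2) and bumps thr1's slot → (0, 3)
invoked at 6, D merges VC(B)=(2, 0) and bumps thr0's slot → (3, 0)
invoked at 16, I merges VC(G)=(0, 2), VC(H)=(0, 3) and bumps thr1's slot → (0, 4)
invoked at 8, E merges VC(C)=(0, 1), VC(D)=(3, 0) and bumps thr0's slot → (4, 1)
invoked at 11, F merges VC(C)=(0, 1), VC(E)=(4, 1) and bumps thr0's slot → (5, 1)
invoked at 18, J merges VC(F)=(5, 1), VC(G)=(0, 2) and bumps thr0's slot → (6, 2)
target: VC(E) = (4, 1)

(4, 1)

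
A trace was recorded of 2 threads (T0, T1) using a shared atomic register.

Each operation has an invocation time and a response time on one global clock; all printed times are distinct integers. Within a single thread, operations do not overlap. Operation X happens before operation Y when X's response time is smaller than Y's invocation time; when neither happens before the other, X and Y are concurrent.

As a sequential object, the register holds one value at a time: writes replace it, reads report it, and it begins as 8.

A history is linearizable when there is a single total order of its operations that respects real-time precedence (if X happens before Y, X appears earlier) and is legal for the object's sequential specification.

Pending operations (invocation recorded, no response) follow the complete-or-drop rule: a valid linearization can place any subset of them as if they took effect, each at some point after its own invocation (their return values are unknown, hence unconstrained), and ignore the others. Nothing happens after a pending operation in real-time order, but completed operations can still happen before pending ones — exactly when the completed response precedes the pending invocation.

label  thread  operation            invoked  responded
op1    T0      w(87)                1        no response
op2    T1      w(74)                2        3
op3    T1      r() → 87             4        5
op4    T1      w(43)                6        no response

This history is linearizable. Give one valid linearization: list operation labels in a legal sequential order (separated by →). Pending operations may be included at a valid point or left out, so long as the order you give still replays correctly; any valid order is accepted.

after step 1 (op2 w(74)): value 74
after step 2 (op1 w(87) (pending, included)): value 87
after step 3 (op3 r() → 87): value 87

op2 → op1 → op3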